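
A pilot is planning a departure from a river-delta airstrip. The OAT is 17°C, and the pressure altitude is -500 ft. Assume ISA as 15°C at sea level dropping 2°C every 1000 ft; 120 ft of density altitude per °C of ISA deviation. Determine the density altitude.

-380 ft

ISA temperature at -500 ft = 15 − 2 × (-500/1000) = 16°C.
ISA deviation = 17 − 16 = +1°C.
Density altitude = -500 + 120 × (1) = -500 + (+120) = -380 ft.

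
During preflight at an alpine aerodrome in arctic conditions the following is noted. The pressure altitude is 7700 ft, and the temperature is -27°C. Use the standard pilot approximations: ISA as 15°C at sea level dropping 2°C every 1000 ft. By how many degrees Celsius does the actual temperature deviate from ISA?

ISA-26.6°C

ISA temperature at 7700 ft = 15 − 2 × (7700/1000) = -0.4°C.
Deviation = OAT − ISA = -27 − (-0.4) = -26.6°C.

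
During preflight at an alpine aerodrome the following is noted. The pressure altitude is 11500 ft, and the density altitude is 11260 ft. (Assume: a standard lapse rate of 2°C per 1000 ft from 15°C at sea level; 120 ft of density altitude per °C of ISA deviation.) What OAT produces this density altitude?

-10°C

Density altitude − pressure altitude = 11260 − 11500 = -240 ft.
At 120 ft/°C that is an ISA deviation of -240/120 = -2°C.
ISA temperature at 11500 ft = 15 − 2 × (11500/1000) = -8°C.
OAT = ISA + deviation = -8 + (-2) = -10°C.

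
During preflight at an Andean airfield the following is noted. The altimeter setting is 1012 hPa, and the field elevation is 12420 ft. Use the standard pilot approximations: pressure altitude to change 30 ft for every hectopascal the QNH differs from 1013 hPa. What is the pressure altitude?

Pressure correction = (1013 − 1012) × 30 = +30 ft.
Pressure altitude = 12420 + (+30) = 12450 ft.

12450 ft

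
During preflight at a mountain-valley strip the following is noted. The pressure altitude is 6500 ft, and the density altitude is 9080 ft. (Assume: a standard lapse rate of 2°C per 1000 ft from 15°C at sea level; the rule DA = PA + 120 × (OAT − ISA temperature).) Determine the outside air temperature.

Density altitude − pressure altitude = 9080 − 6500 = +2580 ft.
At 120 ft/°C that is an ISA deviation of 2580/120 = +21.5°C.
ISA temperature at 6500 ft = 15 − 2 × (6500/1000) = 2°C.
OAT = ISA + deviation = 2 + (+21.5) = 23.5°C.

23.5°C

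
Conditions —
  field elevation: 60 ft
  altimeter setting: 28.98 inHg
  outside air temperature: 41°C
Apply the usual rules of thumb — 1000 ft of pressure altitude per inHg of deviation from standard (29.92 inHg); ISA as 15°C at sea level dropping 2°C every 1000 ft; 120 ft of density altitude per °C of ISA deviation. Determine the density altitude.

Pressure altitude = 60 + (29.92 − 28.98) × 1000 = 60 + (+940) = 1000 ft.
ISA temperature at 1000 ft = 15 − 2 × (1000/1000) = 13°C.
ISA deviation = 41 − 13 = +28°C.
Density altitude = 1000 + 120 × (28) = 4360 ft.

4360 ft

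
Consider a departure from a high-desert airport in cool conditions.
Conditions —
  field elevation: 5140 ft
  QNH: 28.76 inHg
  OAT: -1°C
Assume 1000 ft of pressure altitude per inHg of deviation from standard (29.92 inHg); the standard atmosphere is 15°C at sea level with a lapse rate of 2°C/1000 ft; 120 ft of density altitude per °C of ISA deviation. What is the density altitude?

5892 ft

Pressure altitude = 5140 + (29.92 − 28.76) × 1000 = 5140 + (+1160) = 6300 ft.
ISA temperature at 6300 ft = 15 − 2 × (6300/1000) = 2.4°C.
ISA deviation = -1 − 2.4 = -3.4°C.
Density altitude = 6300 + 120 × (-3.4) = 5892 ft.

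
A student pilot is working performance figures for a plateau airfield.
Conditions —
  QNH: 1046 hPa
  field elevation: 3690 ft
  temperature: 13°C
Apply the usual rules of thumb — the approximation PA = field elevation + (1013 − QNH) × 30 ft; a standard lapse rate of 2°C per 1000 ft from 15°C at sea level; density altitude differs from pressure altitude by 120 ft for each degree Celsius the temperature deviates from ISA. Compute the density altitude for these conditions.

Pressure altitude = 3690 + (1013 − 1046) × 30 = 3690 + (-990) = 2700 ft.
ISA temperature at 2700 ft = 15 − 2 × (2700/1000) = 9.6°C.
ISA deviation = 13 − 9.6 = +3.4°C.
Density altitude = 2700 + 120 × (3.4) = 3108 ft.

3108 ft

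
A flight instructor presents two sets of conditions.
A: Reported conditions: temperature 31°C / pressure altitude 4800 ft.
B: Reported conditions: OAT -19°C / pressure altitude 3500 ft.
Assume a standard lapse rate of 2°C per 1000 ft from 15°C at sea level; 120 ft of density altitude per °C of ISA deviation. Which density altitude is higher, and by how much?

A by 7612 ft

A: ISA temp = 5.4°C, deviation +25.6°C, DA = 4800 + 120 × 25.6 = 7872 ft.
B: ISA temp = 8°C, deviation -27°C, DA = 3500 + 120 × (-27) = 260 ft.
A is higher by 7872 − 260 = 7612 ft.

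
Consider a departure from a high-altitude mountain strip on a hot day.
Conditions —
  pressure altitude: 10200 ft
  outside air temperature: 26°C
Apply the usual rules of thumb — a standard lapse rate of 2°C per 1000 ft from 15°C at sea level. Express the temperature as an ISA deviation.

ISA temperature at 10200 ft = 15 − 2 × (10200/1000) = -5.4°C.
Deviation = OAT − ISA = 26 − (-5.4) = +31.4°C.

ISA+31.4°C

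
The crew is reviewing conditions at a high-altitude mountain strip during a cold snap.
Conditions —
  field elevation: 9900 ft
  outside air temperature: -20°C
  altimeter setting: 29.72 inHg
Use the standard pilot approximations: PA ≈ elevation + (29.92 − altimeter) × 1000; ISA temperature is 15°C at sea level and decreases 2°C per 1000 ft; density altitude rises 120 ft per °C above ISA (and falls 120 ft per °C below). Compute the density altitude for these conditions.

8324 ft

Pressure altitude = 9900 + (29.92 − 29.72) × 1000 = 9900 + (+200) = 10100 ft.
ISA temperature at 10100 ft = 15 − 2 × (10100/1000) = -5.2°C.
ISA deviation = -20 − (-5.2) = -14.8°C.
Density altitude = 10100 + 120 × (-14.8) = 8324 ft.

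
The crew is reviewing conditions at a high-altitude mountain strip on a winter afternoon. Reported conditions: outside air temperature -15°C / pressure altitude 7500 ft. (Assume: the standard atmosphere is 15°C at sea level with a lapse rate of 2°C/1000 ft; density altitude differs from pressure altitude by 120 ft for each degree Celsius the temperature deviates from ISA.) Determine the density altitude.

5700 ft

ISA temperature at 7500 ft = 15 − 2 × (7500/1000) = 0°C.
ISA deviation = -15 − 0 = -15°C.
Density altitude = 7500 + 120 × (-15) = 7500 + (-1800) = 5700 ft.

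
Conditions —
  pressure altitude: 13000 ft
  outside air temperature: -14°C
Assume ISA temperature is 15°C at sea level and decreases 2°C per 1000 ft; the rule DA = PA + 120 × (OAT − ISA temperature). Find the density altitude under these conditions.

12640 ft

ISA temperature at 13000 ft = 15 − 2 × (13000/1000) = -11°C.
ISA deviation = -14 − (-11) = -3°C.
Density altitude = 13000 + 120 × (-3) = 13000 + (-360) = 12640 ft.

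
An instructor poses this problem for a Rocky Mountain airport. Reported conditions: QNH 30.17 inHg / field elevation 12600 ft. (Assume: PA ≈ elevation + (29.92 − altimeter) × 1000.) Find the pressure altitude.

12350 ft

Pressure correction = (29.92 − 30.17) × 1000 = -250 ft.
Pressure altitude = 12600 + (-250) = 12350 ft.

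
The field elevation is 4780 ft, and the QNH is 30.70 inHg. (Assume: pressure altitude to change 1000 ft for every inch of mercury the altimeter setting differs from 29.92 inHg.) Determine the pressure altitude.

4000 ft

Pressure correction = (29.92 − 30.70) × 1000 = -780 ft.
Pressure altitude = 4780 + (-780) = 4000 ft.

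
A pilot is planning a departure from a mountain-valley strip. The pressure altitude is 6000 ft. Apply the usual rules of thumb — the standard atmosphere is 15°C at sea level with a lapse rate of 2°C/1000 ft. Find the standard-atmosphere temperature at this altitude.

3°C

ISA temperature = 15 − 2 × (6000/1000) = 15 − 12 = 3°C.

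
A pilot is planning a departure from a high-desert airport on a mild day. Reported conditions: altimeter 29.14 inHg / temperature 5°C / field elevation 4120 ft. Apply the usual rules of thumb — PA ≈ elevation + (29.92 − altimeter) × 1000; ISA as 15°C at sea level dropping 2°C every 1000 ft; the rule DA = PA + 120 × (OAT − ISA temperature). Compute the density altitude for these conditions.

Pressure altitude = 4120 + (29.92 − 29.14) × 1000 = 4120 + (+780) = 4900 ft.
ISA temperature at 4900 ft = 15 − 2 × (4900/1000) = 5.2°C.
ISA deviation = 5 − 5.2 = -0.2°C.
Density altitude = 4900 + 120 × (-0.2) = 4876 ft.

4876 ft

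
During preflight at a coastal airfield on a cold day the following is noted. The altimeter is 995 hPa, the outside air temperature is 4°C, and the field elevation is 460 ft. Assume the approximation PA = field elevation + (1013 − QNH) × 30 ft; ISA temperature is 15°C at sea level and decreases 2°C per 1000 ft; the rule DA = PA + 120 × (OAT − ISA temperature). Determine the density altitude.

Pressure altitude = 460 + (1013 − 995) × 30 = 460 + (+540) = 1000 ft.
ISA temperature at 1000 ft = 15 − 2 × (1000/1000) = 13°C.
ISA deviation = 4 − 13 = -9°C.
Density altitude = 1000 + 120 × (-9) = -80 ft.

-80 ft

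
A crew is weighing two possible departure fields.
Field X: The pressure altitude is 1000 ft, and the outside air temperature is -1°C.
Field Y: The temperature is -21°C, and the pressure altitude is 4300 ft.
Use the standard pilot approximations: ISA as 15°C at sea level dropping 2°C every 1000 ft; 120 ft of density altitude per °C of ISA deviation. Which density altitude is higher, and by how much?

Field X: ISA temp = 13°C, deviation -14°C, DA = 1000 + 120 × (-14) = -680 ft.
Field Y: ISA temp = 6.4°C, deviation -27.4°C, DA = 4300 + 120 × (-27.4) = 1012 ft.
Field Y is higher by 1012 − (-680) = 1692 ft.

Field Y by 1692 ft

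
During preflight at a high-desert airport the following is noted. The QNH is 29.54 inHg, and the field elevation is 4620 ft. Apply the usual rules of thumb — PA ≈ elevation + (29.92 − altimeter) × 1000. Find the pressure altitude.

Pressure correction = (29.92 − 29.54) × 1000 = +380 ft.
Pressure altitude = 4620 + (+380) = 5000 ft.

5000 ft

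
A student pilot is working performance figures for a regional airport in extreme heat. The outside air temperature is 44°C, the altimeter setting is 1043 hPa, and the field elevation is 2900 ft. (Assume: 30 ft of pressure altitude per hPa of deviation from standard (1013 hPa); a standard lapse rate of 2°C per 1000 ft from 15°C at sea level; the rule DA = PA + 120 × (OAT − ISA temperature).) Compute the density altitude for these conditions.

5960 ft

Pressure altitude = 2900 + (1013 − 1043) × 30 = 2900 + (-900) = 2000 ft.
ISA temperature at 2000 ft = 15 − 2 × (2000/1000) = 11°C.
ISA deviation = 44 − 11 = +33°C.
Density altitude = 2000 + 120 × (33) = 5960 ft.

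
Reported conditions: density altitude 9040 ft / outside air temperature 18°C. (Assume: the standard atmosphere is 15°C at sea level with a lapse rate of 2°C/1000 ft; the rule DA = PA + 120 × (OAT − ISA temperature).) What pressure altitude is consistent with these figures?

7000 ft

DA = PA + 120 × (OAT − (15 − 2·PA/1000)) = PA + 120·OAT − 1800 + 0.24·PA = 1.24·PA + 120·OAT − 1800.
So 1.24·PA = 9040 − 120 × 18 + 1800 = 8680.
PA = 8680 / 1.24 = 7000 ft.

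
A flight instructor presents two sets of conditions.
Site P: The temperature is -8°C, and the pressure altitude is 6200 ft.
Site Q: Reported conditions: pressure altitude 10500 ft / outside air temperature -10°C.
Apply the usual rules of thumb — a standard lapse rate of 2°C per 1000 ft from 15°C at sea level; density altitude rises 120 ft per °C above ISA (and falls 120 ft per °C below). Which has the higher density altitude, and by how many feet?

Site Q by 5092 ft

Site P: ISA temp = 2.6°C, deviation -10.6°C, DA = 6200 + 120 × (-10.6) = 4928 ft.
Site Q: ISA temp = -6°C, deviation -4°C, DA = 10500 + 120 × (-4) = 10020 ft.
Site Q is higher by 10020 − 4928 = 5092 ft.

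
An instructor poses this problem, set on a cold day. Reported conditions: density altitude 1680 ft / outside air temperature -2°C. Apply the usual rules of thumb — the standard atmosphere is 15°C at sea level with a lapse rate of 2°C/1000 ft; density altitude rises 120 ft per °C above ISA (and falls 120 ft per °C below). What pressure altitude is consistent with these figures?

3000 ft

DA = PA + 120 × (OAT − (15 − 2·PA/1000)) = PA + 120·OAT − 1800 + 0.24·PA = 1.24·PA + 120·OAT − 1800.
So 1.24·PA = 1680 − 120 × (-2) + 1800 = 3720.
PA = 3720 / 1.24 = 3000 ft.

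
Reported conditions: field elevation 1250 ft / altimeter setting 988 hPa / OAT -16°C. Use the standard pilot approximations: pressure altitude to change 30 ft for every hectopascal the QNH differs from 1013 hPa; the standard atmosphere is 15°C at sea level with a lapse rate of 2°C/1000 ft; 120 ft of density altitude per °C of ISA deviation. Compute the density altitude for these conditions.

Pressure altitude = 1250 + (1013 − 988) × 30 = 1250 + (+750) = 2000 ft.
ISA temperature at 2000 ft = 15 − 2 × (2000/1000) = 11°C.
ISA deviation = -16 − 11 = -27°C.
Density altitude = 2000 + 120 × (-27) = -1240 ft.

-1240 ft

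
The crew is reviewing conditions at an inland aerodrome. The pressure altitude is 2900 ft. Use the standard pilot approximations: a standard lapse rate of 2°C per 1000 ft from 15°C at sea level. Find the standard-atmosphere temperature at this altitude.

9.2°C

ISA temperature = 15 − 2 × (2900/1000) = 15 − 5.8 = 9.2°C.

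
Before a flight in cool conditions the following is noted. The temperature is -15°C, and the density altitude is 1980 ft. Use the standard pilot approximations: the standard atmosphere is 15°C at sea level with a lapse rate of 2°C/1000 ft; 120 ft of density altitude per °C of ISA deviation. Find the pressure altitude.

DA = PA + 120 × (OAT − (15 − 2·PA/1000)) = PA + 120·OAT − 1800 + 0.24·PA = 1.24·PA + 120·OAT − 1800.
So 1.24·PA = 1980 − 120 × (-15) + 1800 = 5580.
PA = 5580 / 1.24 = 4500 ft.

4500 ft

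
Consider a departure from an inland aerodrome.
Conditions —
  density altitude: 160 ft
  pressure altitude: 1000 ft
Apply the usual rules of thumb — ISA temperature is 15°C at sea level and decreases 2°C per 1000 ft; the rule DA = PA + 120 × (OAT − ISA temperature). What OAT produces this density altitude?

6°C

Density altitude − pressure altitude = 160 − 1000 = -840 ft.
At 120 ft/°C that is an ISA deviation of -840/120 = -7°C.
ISA temperature at 1000 ft = 15 − 2 × (1000/1000) = 13°C.
OAT = ISA + deviation = 13 + (-7) = 6°C.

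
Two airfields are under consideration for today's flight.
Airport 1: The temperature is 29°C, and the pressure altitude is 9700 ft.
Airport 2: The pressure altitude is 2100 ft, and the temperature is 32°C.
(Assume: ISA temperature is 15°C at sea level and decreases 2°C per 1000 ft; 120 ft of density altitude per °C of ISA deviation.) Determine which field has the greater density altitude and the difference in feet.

Airport 1: ISA temp = -4.4°C, deviation +33.4°C, DA = 9700 + 120 × 33.4 = 13708 ft.
Airport 2: ISA temp = 10.8°C, deviation +21.2°C, DA = 2100 + 120 × 21.2 = 4644 ft.
Airport 1 is higher by 13708 − 4644 = 9064 ft.

Airport 1 by 9064 ft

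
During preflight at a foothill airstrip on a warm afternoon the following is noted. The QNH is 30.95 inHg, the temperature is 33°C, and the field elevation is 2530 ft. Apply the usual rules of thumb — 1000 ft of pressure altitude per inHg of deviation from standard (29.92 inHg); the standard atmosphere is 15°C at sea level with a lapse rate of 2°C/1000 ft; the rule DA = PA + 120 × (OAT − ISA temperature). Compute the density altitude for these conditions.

4020 ft

Pressure altitude = 2530 + (29.92 − 30.95) × 1000 = 2530 + (-1030) = 1500 ft.
ISA temperature at 1500 ft = 15 − 2 × (1500/1000) = 12°C.
ISA deviation = 33 − 12 = +21°C.
Density altitude = 1500 + 120 × (21) = 4020 ft.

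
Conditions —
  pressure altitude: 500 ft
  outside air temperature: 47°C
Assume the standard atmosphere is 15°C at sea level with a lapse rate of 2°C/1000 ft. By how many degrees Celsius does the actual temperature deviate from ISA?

ISA temperature at 500 ft = 15 − 2 × (500/1000) = 14°C.
Deviation = OAT − ISA = 47 − 14 = +33°C.

ISA+33°C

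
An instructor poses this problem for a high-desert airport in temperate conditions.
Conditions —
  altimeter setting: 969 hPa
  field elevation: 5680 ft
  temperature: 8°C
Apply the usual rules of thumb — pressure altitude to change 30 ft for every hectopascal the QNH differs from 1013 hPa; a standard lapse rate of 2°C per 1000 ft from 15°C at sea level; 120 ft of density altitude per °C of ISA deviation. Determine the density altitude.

Pressure altitude = 5680 + (1013 − 969) × 30 = 5680 + (+1320) = 7000 ft.
ISA temperature at 7000 ft = 15 − 2 × (7000/1000) = 1°C.
ISA deviation = 8 − 1 = +7°C.
Density altitude = 7000 + 120 × (7) = 7840 ft.

7840 ft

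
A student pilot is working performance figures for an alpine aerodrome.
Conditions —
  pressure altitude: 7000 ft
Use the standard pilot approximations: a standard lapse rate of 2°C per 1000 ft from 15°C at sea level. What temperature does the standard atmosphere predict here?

1°C

ISA temperature = 15 − 2 × (7000/1000) = 15 − 14 = 1°C.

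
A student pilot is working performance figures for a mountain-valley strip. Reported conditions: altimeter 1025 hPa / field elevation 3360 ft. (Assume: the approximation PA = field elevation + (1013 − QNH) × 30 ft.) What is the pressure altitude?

3000 ft

Pressure correction = (1013 − 1025) × 30 = -360 ft.
Pressure altitude = 3360 + (-360) = 3000 ft.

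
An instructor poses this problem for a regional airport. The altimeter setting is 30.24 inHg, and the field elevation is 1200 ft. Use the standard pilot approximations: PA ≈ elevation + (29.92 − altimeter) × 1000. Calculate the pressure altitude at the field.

880 ft

Pressure correction = (29.92 − 30.24) × 1000 = -320 ft.
Pressure altitude = 1200 + (-320) = 880 ft.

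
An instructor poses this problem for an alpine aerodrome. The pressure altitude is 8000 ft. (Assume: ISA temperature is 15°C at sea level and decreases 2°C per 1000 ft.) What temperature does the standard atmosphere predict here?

-1°C

ISA temperature = 15 − 2 × (8000/1000) = 15 − 16 = -1°C.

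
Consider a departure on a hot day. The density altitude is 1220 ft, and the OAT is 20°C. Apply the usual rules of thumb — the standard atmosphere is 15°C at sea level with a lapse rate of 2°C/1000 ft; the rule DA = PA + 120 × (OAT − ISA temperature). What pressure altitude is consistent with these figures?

DA = PA + 120 × (OAT − (15 − 2·PA/1000)) = PA + 120·OAT − 1800 + 0.24·PA = 1.24·PA + 120·OAT − 1800.
So 1.24·PA = 1220 − 120 × 20 + 1800 = 620.
PA = 620 / 1.24 = 500 ft.

500 ft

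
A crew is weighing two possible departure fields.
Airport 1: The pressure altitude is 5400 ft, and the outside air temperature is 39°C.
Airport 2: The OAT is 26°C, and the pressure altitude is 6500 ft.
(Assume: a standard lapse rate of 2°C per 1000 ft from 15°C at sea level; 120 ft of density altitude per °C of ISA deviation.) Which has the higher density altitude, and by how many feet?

Airport 1 by 196 ft

Airport 1: ISA temp = 4.2°C, deviation +34.8°C, DA = 5400 + 120 × 34.8 = 9576 ft.
Airport 2: ISA temp = 2°C, deviation +24°C, DA = 6500 + 120 × 24 = 9380 ft.
Airport 1 is higher by 9576 − 9380 = 196 ft.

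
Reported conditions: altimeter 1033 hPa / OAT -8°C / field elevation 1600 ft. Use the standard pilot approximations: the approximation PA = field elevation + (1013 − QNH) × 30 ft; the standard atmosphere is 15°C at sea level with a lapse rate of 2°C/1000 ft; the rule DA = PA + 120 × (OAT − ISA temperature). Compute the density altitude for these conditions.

Pressure altitude = 1600 + (1013 − 1033) × 30 = 1600 + (-600) = 1000 ft.
ISA temperature at 1000 ft = 15 − 2 × (1000/1000) = 13°C.
ISA deviation = -8 − 13 = -21°C.
Density altitude = 1000 + 120 × (-21) = -1520 ft.

-1520 ft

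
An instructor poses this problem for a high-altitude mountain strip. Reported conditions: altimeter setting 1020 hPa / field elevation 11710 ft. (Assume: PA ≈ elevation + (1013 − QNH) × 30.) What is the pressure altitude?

Pressure correction = (1013 − 1020) × 30 = -210 ft.
Pressure altitude = 11710 + (-210) = 11500 ft.

11500 ft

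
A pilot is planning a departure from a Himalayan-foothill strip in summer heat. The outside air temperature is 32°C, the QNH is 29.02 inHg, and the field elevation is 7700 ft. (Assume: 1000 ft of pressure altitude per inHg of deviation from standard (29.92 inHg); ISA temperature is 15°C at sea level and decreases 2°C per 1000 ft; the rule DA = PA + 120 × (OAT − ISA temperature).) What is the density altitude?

Pressure altitude = 7700 + (29.92 − 29.02) × 1000 = 7700 + (+900) = 8600 ft.
ISA temperature at 8600 ft = 15 − 2 × (8600/1000) = -2.2°C.
ISA deviation = 32 − (-2.2) = +34.2°C.
Density altitude = 8600 + 120 × (34.2) = 12704 ft.

12704 ft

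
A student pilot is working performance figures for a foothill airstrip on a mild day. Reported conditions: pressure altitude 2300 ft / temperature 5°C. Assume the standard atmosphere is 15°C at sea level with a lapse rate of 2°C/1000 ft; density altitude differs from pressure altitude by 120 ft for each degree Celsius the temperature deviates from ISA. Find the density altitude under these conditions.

ISA temperature at 2300 ft = 15 − 2 × (2300/1000) = 10.4°C.
ISA deviation = 5 − 10.4 = -5.4°C.
Density altitude = 2300 + 120 × (-5.4) = 2300 + (-648) = 1652 ft.

1652 ft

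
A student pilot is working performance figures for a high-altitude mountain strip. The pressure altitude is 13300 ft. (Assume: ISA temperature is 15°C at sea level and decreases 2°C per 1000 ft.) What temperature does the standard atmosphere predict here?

ISA temperature = 15 − 2 × (13300/1000) = 15 − 26.6 = -11.6°C.

-11.6°C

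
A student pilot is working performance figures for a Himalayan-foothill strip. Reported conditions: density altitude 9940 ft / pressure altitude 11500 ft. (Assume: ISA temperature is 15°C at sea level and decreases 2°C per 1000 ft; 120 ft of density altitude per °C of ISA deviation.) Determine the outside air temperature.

Density altitude − pressure altitude = 9940 − 11500 = -1560 ft.
At 120 ft/°C that is an ISA deviation of -1560/120 = -13°C.
ISA temperature at 11500 ft = 15 − 2 × (11500/1000) = -8°C.
OAT = ISA + deviation = -8 + (-13) = -21°C.

-21°C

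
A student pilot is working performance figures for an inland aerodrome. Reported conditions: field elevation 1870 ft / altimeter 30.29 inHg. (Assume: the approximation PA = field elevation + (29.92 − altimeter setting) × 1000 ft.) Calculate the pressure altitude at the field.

Pressure correction = (29.92 − 30.29) × 1000 = -370 ft.
Pressure altitude = 1870 + (-370) = 1500 ft.

1500 ft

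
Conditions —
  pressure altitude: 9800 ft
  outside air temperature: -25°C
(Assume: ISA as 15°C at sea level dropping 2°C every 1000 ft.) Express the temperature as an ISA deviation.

ISA-20.4°C

ISA temperature at 9800 ft = 15 − 2 × (9800/1000) = -4.6°C.
Deviation = OAT − ISA = -25 − (-4.6) = -20.4°C.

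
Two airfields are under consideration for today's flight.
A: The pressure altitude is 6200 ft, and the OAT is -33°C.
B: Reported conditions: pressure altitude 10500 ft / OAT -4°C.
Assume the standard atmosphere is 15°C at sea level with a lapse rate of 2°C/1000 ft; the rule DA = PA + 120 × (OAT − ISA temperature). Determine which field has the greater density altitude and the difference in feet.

B by 8812 ft

A: ISA temp = 2.6°C, deviation -35.6°C, DA = 6200 + 120 × (-35.6) = 1928 ft.
B: ISA temp = -6°C, deviation +2°C, DA = 10500 + 120 × 2 = 10740 ft.
B is higher by 10740 − 1928 = 8812 ft.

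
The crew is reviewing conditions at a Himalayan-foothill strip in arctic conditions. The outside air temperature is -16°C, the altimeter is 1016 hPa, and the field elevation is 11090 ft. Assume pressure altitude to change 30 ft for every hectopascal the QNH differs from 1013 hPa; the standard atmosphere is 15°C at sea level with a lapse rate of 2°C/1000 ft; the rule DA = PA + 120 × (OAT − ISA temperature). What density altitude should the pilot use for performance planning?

9920 ft

Pressure altitude = 11090 + (1013 − 1016) × 30 = 11090 + (-90) = 11000 ft.
ISA temperature at 11000 ft = 15 − 2 × (11000/1000) = -7°C.
ISA deviation = -16 − (-7) = -9°C.
Density altitude = 11000 + 120 × (-9) = 9920 ft.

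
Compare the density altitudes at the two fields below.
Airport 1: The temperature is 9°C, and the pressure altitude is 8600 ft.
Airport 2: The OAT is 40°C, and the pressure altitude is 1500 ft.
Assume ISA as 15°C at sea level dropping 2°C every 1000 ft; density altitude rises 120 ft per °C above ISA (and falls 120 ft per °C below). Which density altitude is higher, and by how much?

Airport 1 by 5084 ft

Airport 1: ISA temp = -2.2°C, deviation +11.2°C, DA = 8600 + 120 × 11.2 = 9944 ft.
Airport 2: ISA temp = 12°C, deviation +28°C, DA = 1500 + 120 × 28 = 4860 ft.
Airport 1 is higher by 9944 − 4860 = 5084 ft.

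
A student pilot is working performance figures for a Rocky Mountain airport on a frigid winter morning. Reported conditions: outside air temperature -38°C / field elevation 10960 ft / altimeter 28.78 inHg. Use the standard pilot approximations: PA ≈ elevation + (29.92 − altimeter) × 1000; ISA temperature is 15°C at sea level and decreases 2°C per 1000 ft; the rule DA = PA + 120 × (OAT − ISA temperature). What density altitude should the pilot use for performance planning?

Pressure altitude = 10960 + (29.92 − 28.78) × 1000 = 10960 + (+1140) = 12100 ft.
ISA temperature at 12100 ft = 15 − 2 × (12100/1000) = -9.2°C.
ISA deviation = -38 − (-9.2) = -28.8°C.
Density altitude = 12100 + 120 × (-28.8) = 8644 ft.

8644 ft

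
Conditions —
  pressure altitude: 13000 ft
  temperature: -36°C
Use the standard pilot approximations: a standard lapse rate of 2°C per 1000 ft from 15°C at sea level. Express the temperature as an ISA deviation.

ISA-25°C

ISA temperature at 13000 ft = 15 − 2 × (13000/1000) = -11°C.
Deviation = OAT − ISA = -36 − (-11) = -25°C.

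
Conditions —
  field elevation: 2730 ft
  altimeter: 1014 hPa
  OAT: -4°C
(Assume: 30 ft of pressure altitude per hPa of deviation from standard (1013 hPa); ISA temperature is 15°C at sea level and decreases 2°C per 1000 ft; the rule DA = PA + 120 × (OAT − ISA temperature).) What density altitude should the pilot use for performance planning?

Pressure altitude = 2730 + (1013 − 1014) × 30 = 2730 + (-30) = 2700 ft.
ISA temperature at 2700 ft = 15 − 2 × (2700/1000) = 9.6°C.
ISA deviation = -4 − 9.6 = -13.6°C.
Density altitude = 2700 + 120 × (-13.6) = 1068 ft.

1068 ft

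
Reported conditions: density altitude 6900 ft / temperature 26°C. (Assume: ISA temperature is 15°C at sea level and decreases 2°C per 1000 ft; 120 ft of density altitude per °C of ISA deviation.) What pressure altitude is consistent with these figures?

DA = PA + 120 × (OAT − (15 − 2·PA/1000)) = PA + 120·OAT − 1800 + 0.24·PA = 1.24·PA + 120·OAT − 1800.
So 1.24·PA = 6900 − 120 × 26 + 1800 = 5580.
PA = 5580 / 1.24 = 4500 ft.

4500 ft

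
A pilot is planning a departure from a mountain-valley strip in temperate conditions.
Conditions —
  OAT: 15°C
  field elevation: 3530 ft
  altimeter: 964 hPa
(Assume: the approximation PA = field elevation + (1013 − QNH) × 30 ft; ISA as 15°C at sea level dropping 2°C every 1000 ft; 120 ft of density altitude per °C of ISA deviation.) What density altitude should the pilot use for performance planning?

6200 ft

Pressure altitude = 3530 + (1013 − 964) × 30 = 3530 + (+1470) = 5000 ft.
ISA temperature at 5000 ft = 15 − 2 × (5000/1000) = 5°C.
ISA deviation = 15 − 5 = +10°C.
Density altitude = 5000 + 120 × (10) = 6200 ft.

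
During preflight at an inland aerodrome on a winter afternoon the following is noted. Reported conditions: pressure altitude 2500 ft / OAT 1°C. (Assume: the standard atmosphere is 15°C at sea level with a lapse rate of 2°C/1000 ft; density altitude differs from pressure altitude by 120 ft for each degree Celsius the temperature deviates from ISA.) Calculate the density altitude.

1420 ft

ISA temperature at 2500 ft = 15 − 2 × (2500/1000) = 10°C.
ISA deviation = 1 − 10 = -9°C.
Density altitude = 2500 + 120 × (-9) = 2500 + (-1080) = 1420 ft.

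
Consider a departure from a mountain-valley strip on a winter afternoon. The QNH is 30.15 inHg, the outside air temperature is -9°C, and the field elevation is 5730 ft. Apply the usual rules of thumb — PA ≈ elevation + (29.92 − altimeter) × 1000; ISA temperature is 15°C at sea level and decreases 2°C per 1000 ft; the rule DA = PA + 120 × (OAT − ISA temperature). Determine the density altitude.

3940 ft

Pressure altitude = 5730 + (29.92 − 30.15) × 1000 = 5730 + (-230) = 5500 ft.
ISA temperature at 5500 ft = 15 − 2 × (5500/1000) = 4°C.
ISA deviation = -9 − 4 = -13°C.
Density altitude = 5500 + 120 × (-13) = 3940 ft.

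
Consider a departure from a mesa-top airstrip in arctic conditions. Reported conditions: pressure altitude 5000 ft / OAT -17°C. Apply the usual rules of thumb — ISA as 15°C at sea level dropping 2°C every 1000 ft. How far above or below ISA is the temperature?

ISA-22°C

ISA temperature at 5000 ft = 15 − 2 × (5000/1000) = 5°C.
Deviation = OAT − ISA = -17 − 5 = -22°C.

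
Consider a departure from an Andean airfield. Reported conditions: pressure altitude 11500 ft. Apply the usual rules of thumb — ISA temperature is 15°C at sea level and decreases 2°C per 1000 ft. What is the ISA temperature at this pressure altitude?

ISA temperature = 15 − 2 × (11500/1000) = 15 − 23 = -8°C.

-8°C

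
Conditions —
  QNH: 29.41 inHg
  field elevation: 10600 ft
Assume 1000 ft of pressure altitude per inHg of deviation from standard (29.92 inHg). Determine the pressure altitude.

11110 ft

Pressure correction = (29.92 − 29.41) × 1000 = +510 ft.
Pressure altitude = 10600 + (+510) = 11110 ft.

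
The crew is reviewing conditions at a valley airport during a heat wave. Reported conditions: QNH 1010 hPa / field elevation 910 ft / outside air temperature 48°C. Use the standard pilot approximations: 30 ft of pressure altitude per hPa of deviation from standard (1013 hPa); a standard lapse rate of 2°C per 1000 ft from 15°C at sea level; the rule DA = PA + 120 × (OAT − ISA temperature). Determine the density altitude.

Pressure altitude = 910 + (1013 − 1010) × 30 = 910 + (+90) = 1000 ft.
ISA temperature at 1000 ft = 15 − 2 × (1000/1000) = 13°C.
ISA deviation = 48 − 13 = +35°C.
Density altitude = 1000 + 120 × (35) = 5200 ft.

5200 ft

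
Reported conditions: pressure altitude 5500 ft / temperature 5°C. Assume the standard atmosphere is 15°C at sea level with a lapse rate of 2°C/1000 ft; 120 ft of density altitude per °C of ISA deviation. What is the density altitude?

ISA temperature at 5500 ft = 15 − 2 × (5500/1000) = 4°C.
ISA deviation = 5 − 4 = +1°C.
Density altitude = 5500 + 120 × (1) = 5500 + (+120) = 5620 ft.

5620 ft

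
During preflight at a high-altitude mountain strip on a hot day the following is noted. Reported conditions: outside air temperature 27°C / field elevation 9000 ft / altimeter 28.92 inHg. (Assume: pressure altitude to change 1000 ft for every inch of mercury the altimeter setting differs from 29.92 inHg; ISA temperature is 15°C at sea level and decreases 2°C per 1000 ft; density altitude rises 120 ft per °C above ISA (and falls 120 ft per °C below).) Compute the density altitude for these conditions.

Pressure altitude = 9000 + (29.92 − 28.92) × 1000 = 9000 + (+1000) = 10000 ft.
ISA temperature at 10000 ft = 15 − 2 × (10000/1000) = -5°C.
ISA deviation = 27 − (-5) = +32°C.
Density altitude = 10000 + 120 × (32) = 13840 ft.

13840 ft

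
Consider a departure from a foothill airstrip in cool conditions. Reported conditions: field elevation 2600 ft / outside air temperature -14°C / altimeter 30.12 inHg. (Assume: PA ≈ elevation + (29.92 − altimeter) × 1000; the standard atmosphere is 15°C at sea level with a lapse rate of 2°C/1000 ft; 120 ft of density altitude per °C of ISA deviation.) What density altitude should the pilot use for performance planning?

-504 ft

Pressure altitude = 2600 + (29.92 − 30.12) × 1000 = 2600 + (-200) = 2400 ft.
ISA temperature at 2400 ft = 15 − 2 × (2400/1000) = 10.2°C.
ISA deviation = -14 − 10.2 = -24.2°C.
Density altitude = 2400 + 120 × (-24.2) = -504 ft.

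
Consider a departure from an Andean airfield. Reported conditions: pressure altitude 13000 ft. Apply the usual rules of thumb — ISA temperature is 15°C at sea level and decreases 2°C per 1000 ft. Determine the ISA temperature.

-11°C

ISA temperature = 15 − 2 × (13000/1000) = 15 − 26 = -11°C.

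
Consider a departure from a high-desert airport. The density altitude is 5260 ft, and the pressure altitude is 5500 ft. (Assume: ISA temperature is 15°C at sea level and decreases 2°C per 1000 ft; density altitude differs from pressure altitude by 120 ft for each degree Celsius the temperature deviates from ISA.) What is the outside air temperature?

Density altitude − pressure altitude = 5260 − 5500 = -240 ft.
At 120 ft/°C that is an ISA deviation of -240/120 = -2°C.
ISA temperature at 5500 ft = 15 − 2 × (5500/1000) = 4°C.
OAT = ISA + deviation = 4 + (-2) = 2°C.

2°C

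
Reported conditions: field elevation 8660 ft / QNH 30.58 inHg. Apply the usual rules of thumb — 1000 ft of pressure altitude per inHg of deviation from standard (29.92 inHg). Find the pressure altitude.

Pressure correction = (29.92 − 30.58) × 1000 = -660 ft.
Pressure altitude = 8660 + (-660) = 8000 ft.

8000 ft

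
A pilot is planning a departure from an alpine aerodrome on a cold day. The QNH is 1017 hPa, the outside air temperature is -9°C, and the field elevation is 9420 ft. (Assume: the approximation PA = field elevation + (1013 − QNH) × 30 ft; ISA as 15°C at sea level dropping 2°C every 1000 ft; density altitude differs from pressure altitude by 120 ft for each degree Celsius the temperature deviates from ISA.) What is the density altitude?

Pressure altitude = 9420 + (1013 − 1017) × 30 = 9420 + (-120) = 9300 ft.
ISA temperature at 9300 ft = 15 − 2 × (9300/1000) = -3.6°C.
ISA deviation = -9 − (-3.6) = -5.4°C.
Density altitude = 9300 + 120 × (-5.4) = 8652 ft.

8652 ft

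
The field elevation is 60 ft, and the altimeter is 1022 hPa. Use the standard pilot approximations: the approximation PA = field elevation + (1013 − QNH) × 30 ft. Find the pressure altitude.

Pressure correction = (1013 − 1022) × 30 = -270 ft.
Pressure altitude = 60 + (-270) = -210 ft.

-210 ft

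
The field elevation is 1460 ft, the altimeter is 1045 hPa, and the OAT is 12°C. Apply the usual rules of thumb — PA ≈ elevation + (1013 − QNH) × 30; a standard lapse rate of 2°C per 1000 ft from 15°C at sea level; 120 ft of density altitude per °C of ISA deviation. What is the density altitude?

260 ft

Pressure altitude = 1460 + (1013 − 1045) × 30 = 1460 + (-960) = 500 ft.
ISA temperature at 500 ft = 15 − 2 × (500/1000) = 14°C.
ISA deviation = 12 − 14 = -2°C.
Density altitude = 500 + 120 × (-2) = 260 ft.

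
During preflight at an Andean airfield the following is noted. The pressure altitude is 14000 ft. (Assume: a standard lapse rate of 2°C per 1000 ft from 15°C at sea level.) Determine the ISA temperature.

ISA temperature = 15 − 2 × (14000/1000) = 15 − 28 = -13°C.

-13°C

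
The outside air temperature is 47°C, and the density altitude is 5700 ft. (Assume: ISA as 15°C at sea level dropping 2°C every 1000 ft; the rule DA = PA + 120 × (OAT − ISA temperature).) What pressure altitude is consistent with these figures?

1500 ft

DA = PA + 120 × (OAT − (15 − 2·PA/1000)) = PA + 120·OAT − 1800 + 0.24·PA = 1.24·PA + 120·OAT − 1800.
So 1.24·PA = 5700 − 120 × 47 + 1800 = 1860.
PA = 1860 / 1.24 = 1500 ft.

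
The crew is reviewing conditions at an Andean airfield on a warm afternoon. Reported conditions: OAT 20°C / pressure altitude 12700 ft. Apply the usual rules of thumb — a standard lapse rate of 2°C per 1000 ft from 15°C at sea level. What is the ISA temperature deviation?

ISA temperature at 12700 ft = 15 − 2 × (12700/1000) = -10.4°C.
Deviation = OAT − ISA = 20 − (-10.4) = +30.4°C.

ISA+30.4°C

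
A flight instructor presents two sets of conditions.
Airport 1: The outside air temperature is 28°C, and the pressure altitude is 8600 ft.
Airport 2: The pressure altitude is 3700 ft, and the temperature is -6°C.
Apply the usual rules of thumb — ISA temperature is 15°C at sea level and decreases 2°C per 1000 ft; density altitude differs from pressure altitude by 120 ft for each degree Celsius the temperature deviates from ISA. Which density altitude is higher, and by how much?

Airport 1: ISA temp = -2.2°C, deviation +30.2°C, DA = 8600 + 120 × 30.2 = 12224 ft.
Airport 2: ISA temp = 7.6°C, deviation -13.6°C, DA = 3700 + 120 × (-13.6) = 2068 ft.
Airport 1 is higher by 12224 − 2068 = 10156 ft.

Airport 1 by 10156 ft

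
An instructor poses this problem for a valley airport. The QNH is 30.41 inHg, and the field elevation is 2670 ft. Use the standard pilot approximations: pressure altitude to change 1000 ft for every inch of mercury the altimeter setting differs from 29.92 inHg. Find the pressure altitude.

Pressure correction = (29.92 − 30.41) × 1000 = -490 ft.
Pressure altitude = 2670 + (-490) = 2180 ft.

2180 ft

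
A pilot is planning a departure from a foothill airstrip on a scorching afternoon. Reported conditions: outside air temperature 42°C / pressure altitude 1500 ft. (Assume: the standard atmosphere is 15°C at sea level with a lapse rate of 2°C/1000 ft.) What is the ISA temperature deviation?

ISA+30°C

ISA temperature at 1500 ft = 15 − 2 × (1500/1000) = 12°C.
Deviation = OAT − ISA = 42 − 12 = +30°C.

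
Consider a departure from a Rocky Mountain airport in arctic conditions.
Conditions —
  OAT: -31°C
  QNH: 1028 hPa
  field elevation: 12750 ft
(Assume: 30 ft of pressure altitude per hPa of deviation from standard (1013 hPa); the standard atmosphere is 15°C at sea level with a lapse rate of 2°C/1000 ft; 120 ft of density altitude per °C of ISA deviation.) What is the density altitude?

Pressure altitude = 12750 + (1013 − 1028) × 30 = 12750 + (-450) = 12300 ft.
ISA temperature at 12300 ft = 15 − 2 × (12300/1000) = -9.6°C.
ISA deviation = -31 − (-9.6) = -21.4°C.
Density altitude = 12300 + 120 × (-21.4) = 9732 ft.

9732 ft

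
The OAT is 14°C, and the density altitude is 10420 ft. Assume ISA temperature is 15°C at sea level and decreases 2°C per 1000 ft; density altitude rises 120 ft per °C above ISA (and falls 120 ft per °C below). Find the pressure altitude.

8500 ft

DA = PA + 120 × (OAT − (15 − 2·PA/1000)) = PA + 120·OAT − 1800 + 0.24·PA = 1.24·PA + 120·OAT − 1800.
So 1.24·PA = 10420 − 120 × 14 + 1800 = 10540.
PA = 10540 / 1.24 = 8500 ft.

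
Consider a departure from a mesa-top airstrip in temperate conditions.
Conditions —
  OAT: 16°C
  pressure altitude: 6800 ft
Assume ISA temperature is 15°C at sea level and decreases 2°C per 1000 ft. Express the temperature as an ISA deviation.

ISA+14.6°C

ISA temperature at 6800 ft = 15 − 2 × (6800/1000) = 1.4°C.
Deviation = OAT − ISA = 16 − 1.4 = +14.6°C.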